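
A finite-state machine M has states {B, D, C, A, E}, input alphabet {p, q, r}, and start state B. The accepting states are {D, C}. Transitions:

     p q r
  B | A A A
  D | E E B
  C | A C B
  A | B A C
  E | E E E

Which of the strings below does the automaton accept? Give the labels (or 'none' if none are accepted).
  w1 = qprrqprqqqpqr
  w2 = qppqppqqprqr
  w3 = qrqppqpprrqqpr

w1, w2

w1: Trace: B -q-> A -p-> B -r-> A -r-> C -q-> C -p-> A -r-> C -q-> C -q-> C -q-> C -p-> A -q-> A -r-> C  → end C, accepted
w2: Trace: B -q-> A -p-> B -p-> A -q-> A -p-> B -p-> A -q-> A -q-> A -p-> B -r-> A -q-> A -r-> C  → end C, accepted
w3: Trace: B -q-> A -r-> C -q-> C -p-> A -p-> B -q-> A -p-> B -p-> A -r-> C -r-> B -q-> A -q-> A -p-> B -r-> A  → end A, rejected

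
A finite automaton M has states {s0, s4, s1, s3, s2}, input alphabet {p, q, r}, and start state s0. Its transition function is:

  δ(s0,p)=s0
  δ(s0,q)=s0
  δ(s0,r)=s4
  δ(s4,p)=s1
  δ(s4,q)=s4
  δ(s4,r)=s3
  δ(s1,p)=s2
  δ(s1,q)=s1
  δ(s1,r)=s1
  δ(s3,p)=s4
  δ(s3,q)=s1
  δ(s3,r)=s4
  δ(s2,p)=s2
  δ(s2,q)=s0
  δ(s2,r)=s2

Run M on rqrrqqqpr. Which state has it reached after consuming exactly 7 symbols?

s0 → s4 → s4 → s3 → s4 → s4 → s4 → s4
After 7 symbols: s4.

s4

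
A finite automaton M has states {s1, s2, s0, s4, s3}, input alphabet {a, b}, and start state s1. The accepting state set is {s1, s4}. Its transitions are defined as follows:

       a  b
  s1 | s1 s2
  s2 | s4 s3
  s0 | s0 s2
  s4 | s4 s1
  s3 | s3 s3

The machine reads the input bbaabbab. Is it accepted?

start at s1
read 'b': s1 → s2
read 'b': s2 → s3
read 'a': s3 → s3
read 'a': s3 → s3
read 'b': s3 → s3
read 'b': s3 → s3
read 'a': s3 → s3
read 'b': s3 → s3
End state s3 is not accepting.

No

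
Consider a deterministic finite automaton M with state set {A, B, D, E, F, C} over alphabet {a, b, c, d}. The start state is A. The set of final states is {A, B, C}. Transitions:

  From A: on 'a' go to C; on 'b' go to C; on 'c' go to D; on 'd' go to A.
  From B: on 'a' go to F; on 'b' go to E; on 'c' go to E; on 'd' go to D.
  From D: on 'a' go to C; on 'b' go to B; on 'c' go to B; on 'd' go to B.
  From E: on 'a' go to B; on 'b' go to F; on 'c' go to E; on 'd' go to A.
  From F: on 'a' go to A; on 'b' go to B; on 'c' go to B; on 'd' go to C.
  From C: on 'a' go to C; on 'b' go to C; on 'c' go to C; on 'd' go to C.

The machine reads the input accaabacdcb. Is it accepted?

Yes

A → C → C → C → C → C → C → C → C → C → C → C
End state C is accepting.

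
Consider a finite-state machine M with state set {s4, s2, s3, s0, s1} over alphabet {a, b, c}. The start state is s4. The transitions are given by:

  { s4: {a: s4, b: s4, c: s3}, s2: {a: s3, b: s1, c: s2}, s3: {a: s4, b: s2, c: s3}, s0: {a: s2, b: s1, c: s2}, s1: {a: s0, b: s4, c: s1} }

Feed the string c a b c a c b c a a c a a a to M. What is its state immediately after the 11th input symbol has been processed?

s3

s4 → s3 → s4 → s4 → s3 → s4 → s3 → s2 → s2 → s3 → s4 → s3
After 11 symbols: s3.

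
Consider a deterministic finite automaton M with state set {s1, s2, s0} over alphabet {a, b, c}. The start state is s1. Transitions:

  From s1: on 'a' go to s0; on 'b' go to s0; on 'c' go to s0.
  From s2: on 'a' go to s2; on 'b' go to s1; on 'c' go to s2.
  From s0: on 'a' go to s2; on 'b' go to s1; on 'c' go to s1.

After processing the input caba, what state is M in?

s0

s1 → s0 → s2 → s1 → s0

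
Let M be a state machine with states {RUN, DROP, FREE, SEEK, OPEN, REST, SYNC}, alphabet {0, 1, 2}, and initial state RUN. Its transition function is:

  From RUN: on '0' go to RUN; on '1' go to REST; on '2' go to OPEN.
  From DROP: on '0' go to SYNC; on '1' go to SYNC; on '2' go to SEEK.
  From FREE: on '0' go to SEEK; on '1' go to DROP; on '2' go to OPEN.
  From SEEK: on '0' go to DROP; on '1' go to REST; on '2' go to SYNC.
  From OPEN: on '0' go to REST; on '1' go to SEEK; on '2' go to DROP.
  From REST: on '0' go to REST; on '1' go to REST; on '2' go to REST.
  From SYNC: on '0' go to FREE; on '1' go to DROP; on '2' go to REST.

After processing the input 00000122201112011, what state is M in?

RUN → RUN → RUN → RUN → RUN → RUN → REST → REST → REST → REST → REST → REST → REST → REST → REST → REST → REST → REST

REST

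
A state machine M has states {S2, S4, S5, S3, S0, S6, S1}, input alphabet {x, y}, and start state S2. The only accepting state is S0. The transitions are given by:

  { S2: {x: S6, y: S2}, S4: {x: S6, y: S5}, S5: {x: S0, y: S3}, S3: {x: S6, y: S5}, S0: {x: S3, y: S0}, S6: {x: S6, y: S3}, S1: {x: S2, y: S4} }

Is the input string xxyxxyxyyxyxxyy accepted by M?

No

Trace: S2 -x-> S6 -x-> S6 -y-> S3 -x-> S6 -x-> S6 -y-> S3 -x-> S6 -y-> S3 -y-> S5 -x-> S0 -y-> S0 -x-> S3 -x-> S6 -y-> S3 -y-> S5
End state S5 is not accepting.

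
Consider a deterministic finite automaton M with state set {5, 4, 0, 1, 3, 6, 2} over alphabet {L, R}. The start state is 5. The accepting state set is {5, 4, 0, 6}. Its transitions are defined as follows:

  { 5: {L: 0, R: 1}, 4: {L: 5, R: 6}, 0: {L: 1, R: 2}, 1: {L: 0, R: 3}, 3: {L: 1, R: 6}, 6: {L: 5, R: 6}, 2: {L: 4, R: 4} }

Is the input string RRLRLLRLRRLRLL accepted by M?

No

Trace: 5 -R-> 1 -R-> 3 -L-> 1 -R-> 3 -L-> 1 -L-> 0 -R-> 2 -L-> 4 -R-> 6 -R-> 6 -L-> 5 -R-> 1 -L-> 0 -L-> 1
End state 1 is not accepting.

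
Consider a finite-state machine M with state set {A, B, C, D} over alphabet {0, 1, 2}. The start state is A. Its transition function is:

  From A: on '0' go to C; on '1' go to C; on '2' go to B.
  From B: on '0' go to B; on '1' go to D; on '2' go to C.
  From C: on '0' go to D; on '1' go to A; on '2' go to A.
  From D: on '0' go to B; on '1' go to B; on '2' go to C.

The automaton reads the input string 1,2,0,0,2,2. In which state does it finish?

A

Trace: A -1-> C -2-> A -0-> C -0-> D -2-> C -2-> A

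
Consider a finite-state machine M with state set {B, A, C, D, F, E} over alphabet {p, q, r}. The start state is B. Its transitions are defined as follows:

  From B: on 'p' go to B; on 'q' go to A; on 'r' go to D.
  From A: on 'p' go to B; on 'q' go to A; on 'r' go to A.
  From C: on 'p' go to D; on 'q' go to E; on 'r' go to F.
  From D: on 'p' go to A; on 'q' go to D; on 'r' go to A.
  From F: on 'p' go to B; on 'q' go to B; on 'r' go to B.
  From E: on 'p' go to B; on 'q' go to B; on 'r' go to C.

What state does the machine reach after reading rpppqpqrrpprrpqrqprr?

B → D → A → B → B → A → B → A → A → A → B → B → D → A → B → A → A → A → B → D → A

A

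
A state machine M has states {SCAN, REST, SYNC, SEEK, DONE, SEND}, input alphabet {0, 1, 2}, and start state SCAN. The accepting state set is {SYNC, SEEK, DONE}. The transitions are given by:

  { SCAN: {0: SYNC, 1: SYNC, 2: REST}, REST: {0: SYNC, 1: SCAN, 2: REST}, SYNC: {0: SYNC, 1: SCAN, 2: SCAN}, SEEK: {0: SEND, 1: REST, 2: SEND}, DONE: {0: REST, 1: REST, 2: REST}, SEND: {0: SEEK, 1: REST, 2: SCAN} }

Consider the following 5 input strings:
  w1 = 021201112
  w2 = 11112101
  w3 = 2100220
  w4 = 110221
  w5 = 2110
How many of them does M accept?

2

w1: SCAN → SYNC → SCAN → SYNC → SCAN → SYNC → SCAN → SYNC → SCAN → REST  → end REST, rejected
w2: SCAN → SYNC → SCAN → SYNC → SCAN → REST → SCAN → SYNC → SCAN  → end SCAN, rejected
w3: SCAN → REST → SCAN → SYNC → SYNC → SCAN → REST → SYNC  → end SYNC, accepted
w4: SCAN → SYNC → SCAN → SYNC → SCAN → REST → SCAN  → end SCAN, rejected
w5: SCAN → REST → SCAN → SYNC → SYNC  → end SYNC, accepted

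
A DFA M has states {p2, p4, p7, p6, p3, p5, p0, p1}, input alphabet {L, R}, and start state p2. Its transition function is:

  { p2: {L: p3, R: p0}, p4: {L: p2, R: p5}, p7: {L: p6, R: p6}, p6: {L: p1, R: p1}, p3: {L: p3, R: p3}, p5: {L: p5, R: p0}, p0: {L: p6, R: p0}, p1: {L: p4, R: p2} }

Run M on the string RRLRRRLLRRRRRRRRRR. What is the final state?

p2 → p0 → p0 → p6 → p1 → p2 → p0 → p6 → p1 → p2 → p0 → p0 → p0 → p0 → p0 → p0 → p0 → p0 → p0

p0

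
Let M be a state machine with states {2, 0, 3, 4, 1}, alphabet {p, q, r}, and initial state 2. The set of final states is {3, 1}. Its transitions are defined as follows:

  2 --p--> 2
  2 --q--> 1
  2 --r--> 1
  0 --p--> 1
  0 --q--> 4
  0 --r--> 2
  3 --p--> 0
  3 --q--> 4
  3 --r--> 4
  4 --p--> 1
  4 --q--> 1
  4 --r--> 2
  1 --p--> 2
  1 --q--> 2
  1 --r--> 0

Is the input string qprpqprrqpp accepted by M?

start at 2
read 'q': 2 → 1
read 'p': 1 → 2
read 'r': 2 → 1
read 'p': 1 → 2
read 'q': 2 → 1
read 'p': 1 → 2
read 'r': 2 → 1
read 'r': 1 → 0
read 'q': 0 → 4
read 'p': 4 → 1
read 'p': 1 → 2
End state 2 is not accepting.

No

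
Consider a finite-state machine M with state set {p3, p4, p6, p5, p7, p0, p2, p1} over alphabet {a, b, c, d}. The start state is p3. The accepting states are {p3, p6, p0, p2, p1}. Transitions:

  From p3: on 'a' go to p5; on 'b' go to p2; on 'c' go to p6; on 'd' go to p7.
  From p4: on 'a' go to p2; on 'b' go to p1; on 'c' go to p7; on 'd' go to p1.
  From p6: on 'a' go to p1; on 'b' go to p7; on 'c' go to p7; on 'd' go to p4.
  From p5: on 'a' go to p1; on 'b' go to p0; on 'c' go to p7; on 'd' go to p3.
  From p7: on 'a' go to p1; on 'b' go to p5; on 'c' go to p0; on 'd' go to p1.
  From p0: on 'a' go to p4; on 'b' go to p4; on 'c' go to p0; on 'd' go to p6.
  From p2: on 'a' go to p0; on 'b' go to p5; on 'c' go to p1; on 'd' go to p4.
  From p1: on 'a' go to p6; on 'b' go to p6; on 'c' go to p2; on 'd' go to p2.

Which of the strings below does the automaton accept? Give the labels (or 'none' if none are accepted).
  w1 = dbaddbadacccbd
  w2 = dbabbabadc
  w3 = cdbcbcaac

w1:
  start at p3
  read 'd': p3 → p7
  read 'b': p7 → p5
  read 'a': p5 → p1
  read 'd': p1 → p2
  read 'd': p2 → p4
  read 'b': p4 → p1
  read 'a': p1 → p6
  read 'd': p6 → p4
  read 'a': p4 → p2
  read 'c': p2 → p1
  read 'c': p1 → p2
  read 'c': p2 → p1
  read 'b': p1 → p6
  read 'd': p6 → p4
  end p4, rejected
w2:
  start at p3
  read 'd': p3 → p7
  read 'b': p7 → p5
  read 'a': p5 → p1
  read 'b': p1 → p6
  read 'b': p6 → p7
  read 'a': p7 → p1
  read 'b': p1 → p6
  read 'a': p6 → p1
  read 'd': p1 → p2
  read 'c': p2 → p1
  end p1, accepted
w3:
  start at p3
  read 'c': p3 → p6
  read 'd': p6 → p4
  read 'b': p4 → p1
  read 'c': p1 → p2
  read 'b': p2 → p5
  read 'c': p5 → p7
  read 'a': p7 → p1
  read 'a': p1 → p6
  read 'c': p6 → p7
  end p7, rejected

w2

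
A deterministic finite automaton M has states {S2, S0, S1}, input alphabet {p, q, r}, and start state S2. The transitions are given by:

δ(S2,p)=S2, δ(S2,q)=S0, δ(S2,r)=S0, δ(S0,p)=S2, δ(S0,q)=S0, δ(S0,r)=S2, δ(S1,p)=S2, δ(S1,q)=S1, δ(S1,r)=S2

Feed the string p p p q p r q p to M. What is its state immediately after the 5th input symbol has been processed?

S2 → S2 → S2 → S2 → S0 → S2
After 5 symbols: S2.

S2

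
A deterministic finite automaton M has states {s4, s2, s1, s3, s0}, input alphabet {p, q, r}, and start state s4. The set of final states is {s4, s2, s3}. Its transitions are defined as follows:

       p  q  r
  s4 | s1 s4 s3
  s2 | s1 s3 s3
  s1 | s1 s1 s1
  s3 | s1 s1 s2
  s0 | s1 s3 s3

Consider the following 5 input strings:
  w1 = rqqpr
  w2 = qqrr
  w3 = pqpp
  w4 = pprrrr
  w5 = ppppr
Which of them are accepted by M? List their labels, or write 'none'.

w2

w1: s4 → s3 → s1 → s1 → s1 → s1  → end s1, rejected
w2: s4 → s4 → s4 → s3 → s2  → end s2, accepted
w3: s4 → s1 → s1 → s1 → s1  → end s1, rejected
w4: s4 → s1 → s1 → s1 → s1 → s1 → s1  → end s1, rejected
w5: s4 → s1 → s1 → s1 → s1 → s1  → end s1, rejected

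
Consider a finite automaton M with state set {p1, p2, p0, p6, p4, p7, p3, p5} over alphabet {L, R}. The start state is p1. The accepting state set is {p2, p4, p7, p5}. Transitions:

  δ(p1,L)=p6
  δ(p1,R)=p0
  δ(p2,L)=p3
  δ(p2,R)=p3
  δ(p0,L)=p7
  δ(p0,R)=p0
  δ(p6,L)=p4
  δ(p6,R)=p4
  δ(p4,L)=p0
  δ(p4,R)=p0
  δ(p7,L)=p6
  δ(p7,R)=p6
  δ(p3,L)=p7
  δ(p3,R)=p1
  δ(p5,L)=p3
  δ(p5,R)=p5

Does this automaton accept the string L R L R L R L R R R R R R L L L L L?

Yes

start at p1
read 'L': p1 → p6
read 'R': p6 → p4
read 'L': p4 → p0
read 'R': p0 → p0
read 'L': p0 → p7
read 'R': p7 → p6
read 'L': p6 → p4
read 'R': p4 → p0
read 'R': p0 → p0
read 'R': p0 → p0
read 'R': p0 → p0
read 'R': p0 → p0
read 'R': p0 → p0
read 'L': p0 → p7
read 'L': p7 → p6
read 'L': p6 → p4
read 'L': p4 → p0
read 'L': p0 → p7
End state p7 is accepting.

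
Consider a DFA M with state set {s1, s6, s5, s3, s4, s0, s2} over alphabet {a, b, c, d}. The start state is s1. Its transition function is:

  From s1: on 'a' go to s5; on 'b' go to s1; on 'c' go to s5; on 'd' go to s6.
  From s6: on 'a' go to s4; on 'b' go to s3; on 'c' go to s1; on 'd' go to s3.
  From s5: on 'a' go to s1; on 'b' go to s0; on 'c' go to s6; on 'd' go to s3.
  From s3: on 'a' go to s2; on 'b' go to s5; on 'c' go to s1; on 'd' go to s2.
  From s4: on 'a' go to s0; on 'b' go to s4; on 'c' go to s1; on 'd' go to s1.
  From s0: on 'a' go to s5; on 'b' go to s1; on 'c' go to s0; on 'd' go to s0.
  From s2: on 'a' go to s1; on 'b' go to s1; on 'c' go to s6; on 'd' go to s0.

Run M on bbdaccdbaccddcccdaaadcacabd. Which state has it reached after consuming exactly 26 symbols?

s4

start at s1
read 'b': s1 → s1
read 'b': s1 → s1
read 'd': s1 → s6
read 'a': s6 → s4
read 'c': s4 → s1
read 'c': s1 → s5
read 'd': s5 → s3
read 'b': s3 → s5
read 'a': s5 → s1
read 'c': s1 → s5
read 'c': s5 → s6
read 'd': s6 → s3
read 'd': s3 → s2
read 'c': s2 → s6
read 'c': s6 → s1
read 'c': s1 → s5
read 'd': s5 → s3
read 'a': s3 → s2
read 'a': s2 → s1
read 'a': s1 → s5
read 'd': s5 → s3
read 'c': s3 → s1
read 'a': s1 → s5
read 'c': s5 → s6
read 'a': s6 → s4
read 'b': s4 → s4
After 26 symbols: s4.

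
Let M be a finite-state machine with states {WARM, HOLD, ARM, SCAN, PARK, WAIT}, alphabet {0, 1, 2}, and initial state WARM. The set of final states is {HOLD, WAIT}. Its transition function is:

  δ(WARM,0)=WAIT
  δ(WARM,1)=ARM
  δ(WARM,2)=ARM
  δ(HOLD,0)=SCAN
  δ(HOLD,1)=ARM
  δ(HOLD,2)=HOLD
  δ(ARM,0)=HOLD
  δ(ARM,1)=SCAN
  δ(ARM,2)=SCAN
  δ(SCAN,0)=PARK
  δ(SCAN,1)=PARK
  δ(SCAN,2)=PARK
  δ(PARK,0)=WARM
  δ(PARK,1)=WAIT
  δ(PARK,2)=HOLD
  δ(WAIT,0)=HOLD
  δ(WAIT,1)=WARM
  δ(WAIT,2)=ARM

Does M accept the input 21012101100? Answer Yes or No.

Yes

start at WARM
read '2': WARM → ARM
read '1': ARM → SCAN
read '0': SCAN → PARK
read '1': PARK → WAIT
read '2': WAIT → ARM
read '1': ARM → SCAN
read '0': SCAN → PARK
read '1': PARK → WAIT
read '1': WAIT → WARM
read '0': WARM → WAIT
read '0': WAIT → HOLD
End state HOLD is accepting.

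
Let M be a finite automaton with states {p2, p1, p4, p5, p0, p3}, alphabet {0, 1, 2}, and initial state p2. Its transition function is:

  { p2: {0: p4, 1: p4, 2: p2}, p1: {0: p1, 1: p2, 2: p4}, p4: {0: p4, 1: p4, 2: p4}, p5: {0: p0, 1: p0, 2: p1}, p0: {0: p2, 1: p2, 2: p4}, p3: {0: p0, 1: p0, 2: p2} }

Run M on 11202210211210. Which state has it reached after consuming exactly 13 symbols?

Trace: p2 -1-> p4 -1-> p4 -2-> p4 -0-> p4 -2-> p4 -2-> p4 -1-> p4 -0-> p4 -2-> p4 -1-> p4 -1-> p4 -2-> p4 -1-> p4
After 13 symbols: p4.

p4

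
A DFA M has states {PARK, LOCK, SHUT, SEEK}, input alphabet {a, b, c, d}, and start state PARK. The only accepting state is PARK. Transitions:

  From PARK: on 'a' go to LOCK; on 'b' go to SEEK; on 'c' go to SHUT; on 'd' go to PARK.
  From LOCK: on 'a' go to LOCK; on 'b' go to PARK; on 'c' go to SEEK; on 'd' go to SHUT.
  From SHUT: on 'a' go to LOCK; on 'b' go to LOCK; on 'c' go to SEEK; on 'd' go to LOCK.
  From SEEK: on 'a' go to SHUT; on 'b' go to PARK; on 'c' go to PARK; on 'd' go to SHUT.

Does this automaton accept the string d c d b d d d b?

No

Trace: PARK -d-> PARK -c-> SHUT -d-> LOCK -b-> PARK -d-> PARK -d-> PARK -d-> PARK -b-> SEEK
End state SEEK is not accepting.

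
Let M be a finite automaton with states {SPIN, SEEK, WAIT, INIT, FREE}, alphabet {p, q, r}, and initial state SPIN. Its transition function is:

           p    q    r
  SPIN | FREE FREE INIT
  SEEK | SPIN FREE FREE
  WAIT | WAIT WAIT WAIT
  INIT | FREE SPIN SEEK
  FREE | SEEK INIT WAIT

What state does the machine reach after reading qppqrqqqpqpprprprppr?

WAIT

SPIN → FREE → SEEK → SPIN → FREE → WAIT → WAIT → WAIT → WAIT → WAIT → WAIT → WAIT → WAIT → WAIT → WAIT → WAIT → WAIT → WAIT → WAIT → WAIT → WAIT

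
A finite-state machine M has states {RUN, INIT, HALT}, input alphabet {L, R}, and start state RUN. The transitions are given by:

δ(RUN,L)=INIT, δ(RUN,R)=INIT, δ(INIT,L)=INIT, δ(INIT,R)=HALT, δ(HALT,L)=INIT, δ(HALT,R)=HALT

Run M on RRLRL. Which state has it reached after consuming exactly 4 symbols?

start at RUN
read 'R': RUN → INIT
read 'R': INIT → HALT
read 'L': HALT → INIT
read 'R': INIT → HALT
After 4 symbols: HALT.

HALT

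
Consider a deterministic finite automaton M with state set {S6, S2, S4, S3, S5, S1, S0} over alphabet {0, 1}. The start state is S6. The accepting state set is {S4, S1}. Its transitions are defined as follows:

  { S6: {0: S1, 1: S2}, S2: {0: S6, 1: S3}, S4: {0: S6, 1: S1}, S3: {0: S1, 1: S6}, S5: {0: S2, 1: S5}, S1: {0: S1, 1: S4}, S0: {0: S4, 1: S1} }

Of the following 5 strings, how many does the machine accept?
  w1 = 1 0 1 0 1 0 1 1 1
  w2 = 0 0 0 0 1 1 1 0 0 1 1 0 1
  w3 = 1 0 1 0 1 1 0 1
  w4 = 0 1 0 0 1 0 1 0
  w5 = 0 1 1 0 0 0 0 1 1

w1: S6 → S2 → S6 → S2 → S6 → S2 → S6 → S2 → S3 → S6  → end S6, rejected
w2: S6 → S1 → S1 → S1 → S1 → S4 → S1 → S4 → S6 → S1 → S4 → S1 → S1 → S4  → end S4, accepted
w3: S6 → S2 → S6 → S2 → S6 → S2 → S3 → S1 → S4  → end S4, accepted
w4: S6 → S1 → S4 → S6 → S1 → S4 → S6 → S2 → S6  → end S6, rejected
w5: S6 → S1 → S4 → S1 → S1 → S1 → S1 → S1 → S4 → S1  → end S1, accepted

3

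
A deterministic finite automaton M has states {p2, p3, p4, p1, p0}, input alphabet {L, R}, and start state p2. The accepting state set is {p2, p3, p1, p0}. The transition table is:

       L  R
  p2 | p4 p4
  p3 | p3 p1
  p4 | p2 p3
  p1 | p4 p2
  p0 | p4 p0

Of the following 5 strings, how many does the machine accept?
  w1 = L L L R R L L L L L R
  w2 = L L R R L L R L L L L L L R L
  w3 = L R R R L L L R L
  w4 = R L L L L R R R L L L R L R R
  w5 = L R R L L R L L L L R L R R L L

5

w1:
  start at p2
  read 'L': p2 → p4
  read 'L': p4 → p2
  read 'L': p2 → p4
  read 'R': p4 → p3
  read 'R': p3 → p1
  read 'L': p1 → p4
  read 'L': p4 → p2
  read 'L': p2 → p4
  read 'L': p4 → p2
  read 'L': p2 → p4
  read 'R': p4 → p3
  end p3, accepted
w2:
  start at p2
  read 'L': p2 → p4
  read 'L': p4 → p2
  read 'R': p2 → p4
  read 'R': p4 → p3
  read 'L': p3 → p3
  read 'L': p3 → p3
  read 'R': p3 → p1
  read 'L': p1 → p4
  read 'L': p4 → p2
  read 'L': p2 → p4
  read 'L': p4 → p2
  read 'L': p2 → p4
  read 'L': p4 → p2
  read 'R': p2 → p4
  read 'L': p4 → p2
  end p2, accepted
w3:
  start at p2
  read 'L': p2 → p4
  read 'R': p4 → p3
  read 'R': p3 → p1
  read 'R': p1 → p2
  read 'L': p2 → p4
  read 'L': p4 → p2
  read 'L': p2 → p4
  read 'R': p4 → p3
  read 'L': p3 → p3
  end p3, accepted
w4:
  start at p2
  read 'R': p2 → p4
  read 'L': p4 → p2
  read 'L': p2 → p4
  read 'L': p4 → p2
  read 'L': p2 → p4
  read 'R': p4 → p3
  read 'R': p3 → p1
  read 'R': p1 → p2
  read 'L': p2 → p4
  read 'L': p4 → p2
  read 'L': p2 → p4
  read 'R': p4 → p3
  read 'L': p3 → p3
  read 'R': p3 → p1
  read 'R': p1 → p2
  end p2, accepted
w5:
  start at p2
  read 'L': p2 → p4
  read 'R': p4 → p3
  read 'R': p3 → p1
  read 'L': p1 → p4
  read 'L': p4 → p2
  read 'R': p2 → p4
  read 'L': p4 → p2
  read 'L': p2 → p4
  read 'L': p4 → p2
  read 'L': p2 → p4
  read 'R': p4 → p3
  read 'L': p3 → p3
  read 'R': p3 → p1
  read 'R': p1 → p2
  read 'L': p2 → p4
  read 'L': p4 → p2
  end p2, accepted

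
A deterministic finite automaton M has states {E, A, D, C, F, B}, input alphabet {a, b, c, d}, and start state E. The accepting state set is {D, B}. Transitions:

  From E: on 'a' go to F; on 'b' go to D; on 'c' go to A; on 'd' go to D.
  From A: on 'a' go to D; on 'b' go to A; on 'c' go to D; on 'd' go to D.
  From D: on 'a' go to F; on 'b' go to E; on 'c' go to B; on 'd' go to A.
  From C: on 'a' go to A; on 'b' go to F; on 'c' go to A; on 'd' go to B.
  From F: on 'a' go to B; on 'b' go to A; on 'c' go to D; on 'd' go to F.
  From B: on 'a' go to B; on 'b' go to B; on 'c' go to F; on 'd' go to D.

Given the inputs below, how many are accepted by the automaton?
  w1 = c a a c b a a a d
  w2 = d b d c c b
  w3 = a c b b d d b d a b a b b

w1: E → A → D → F → D → E → F → B → B → D  → end D, accepted
w2: E → D → E → D → B → F → A  → end A, rejected
w3: E → F → D → E → D → A → D → E → D → F → A → D → E → D  → end D, accepted

2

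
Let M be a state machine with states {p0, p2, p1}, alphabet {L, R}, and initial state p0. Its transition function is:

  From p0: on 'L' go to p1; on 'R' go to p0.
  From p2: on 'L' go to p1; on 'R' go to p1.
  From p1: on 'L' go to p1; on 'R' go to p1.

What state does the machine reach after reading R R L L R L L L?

p1

start at p0
read 'R': p0 → p0
read 'R': p0 → p0
read 'L': p0 → p1
read 'L': p1 → p1
read 'R': p1 → p1
read 'L': p1 → p1
read 'L': p1 → p1
read 'L': p1 → p1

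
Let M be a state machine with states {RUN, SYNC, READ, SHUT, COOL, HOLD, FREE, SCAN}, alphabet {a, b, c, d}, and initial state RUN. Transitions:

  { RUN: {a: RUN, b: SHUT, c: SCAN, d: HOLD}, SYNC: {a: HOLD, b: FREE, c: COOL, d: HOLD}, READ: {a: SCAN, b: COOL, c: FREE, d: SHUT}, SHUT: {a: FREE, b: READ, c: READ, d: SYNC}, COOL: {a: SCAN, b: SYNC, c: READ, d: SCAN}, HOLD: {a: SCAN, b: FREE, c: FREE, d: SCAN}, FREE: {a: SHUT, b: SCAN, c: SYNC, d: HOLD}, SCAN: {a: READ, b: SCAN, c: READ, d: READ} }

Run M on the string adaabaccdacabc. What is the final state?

READ

RUN → RUN → HOLD → SCAN → READ → COOL → SCAN → READ → FREE → HOLD → SCAN → READ → SCAN → SCAN → READ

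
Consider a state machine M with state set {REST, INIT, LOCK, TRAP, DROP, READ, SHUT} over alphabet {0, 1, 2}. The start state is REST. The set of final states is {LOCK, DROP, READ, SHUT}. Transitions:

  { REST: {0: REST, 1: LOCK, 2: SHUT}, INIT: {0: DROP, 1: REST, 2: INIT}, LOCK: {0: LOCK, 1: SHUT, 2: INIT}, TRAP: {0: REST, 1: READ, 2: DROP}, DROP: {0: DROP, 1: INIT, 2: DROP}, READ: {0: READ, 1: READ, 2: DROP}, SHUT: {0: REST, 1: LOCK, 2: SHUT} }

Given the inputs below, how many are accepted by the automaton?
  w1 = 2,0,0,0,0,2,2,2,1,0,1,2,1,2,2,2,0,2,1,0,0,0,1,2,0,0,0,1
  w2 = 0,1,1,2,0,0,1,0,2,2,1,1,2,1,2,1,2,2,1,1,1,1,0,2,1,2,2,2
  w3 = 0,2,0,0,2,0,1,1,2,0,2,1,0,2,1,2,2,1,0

w1:
  start at REST
  read '2': REST → SHUT
  read '0': SHUT → REST
  read '0': REST → REST
  read '0': REST → REST
  read '0': REST → REST
  read '2': REST → SHUT
  read '2': SHUT → SHUT
  read '2': SHUT → SHUT
  read '1': SHUT → LOCK
  read '0': LOCK → LOCK
  read '1': LOCK → SHUT
  read '2': SHUT → SHUT
  read '1': SHUT → LOCK
  read '2': LOCK → INIT
  read '2': INIT → INIT
  read '2': INIT → INIT
  read '0': INIT → DROP
  read '2': DROP → DROP
  read '1': DROP → INIT
  read '0': INIT → DROP
  read '0': DROP → DROP
  read '0': DROP → DROP
  read '1': DROP → INIT
  read '2': INIT → INIT
  read '0': INIT → DROP
  read '0': DROP → DROP
  read '0': DROP → DROP
  read '1': DROP → INIT
  end INIT, rejected
w2:
  start at REST
  read '0': REST → REST
  read '1': REST → LOCK
  read '1': LOCK → SHUT
  read '2': SHUT → SHUT
  read '0': SHUT → REST
  read '0': REST → REST
  read '1': REST → LOCK
  read '0': LOCK → LOCK
  read '2': LOCK → INIT
  read '2': INIT → INIT
  read '1': INIT → REST
  read '1': REST → LOCK
  read '2': LOCK → INIT
  read '1': INIT → REST
  read '2': REST → SHUT
  read '1': SHUT → LOCK
  read '2': LOCK → INIT
  read '2': INIT → INIT
  read '1': INIT → REST
  read '1': REST → LOCK
  read '1': LOCK → SHUT
  read '1': SHUT → LOCK
  read '0': LOCK → LOCK
  read '2': LOCK → INIT
  read '1': INIT → REST
  read '2': REST → SHUT
  read '2': SHUT → SHUT
  read '2': SHUT → SHUT
  end SHUT, accepted
w3:
  start at REST
  read '0': REST → REST
  read '2': REST → SHUT
  read '0': SHUT → REST
  read '0': REST → REST
  read '2': REST → SHUT
  read '0': SHUT → REST
  read '1': REST → LOCK
  read '1': LOCK → SHUT
  read '2': SHUT → SHUT
  read '0': SHUT → REST
  read '2': REST → SHUT
  read '1': SHUT → LOCK
  read '0': LOCK → LOCK
  read '2': LOCK → INIT
  read '1': INIT → REST
  read '2': REST → SHUT
  read '2': SHUT → SHUT
  read '1': SHUT → LOCK
  read '0': LOCK → LOCK
  end LOCK, accepted

2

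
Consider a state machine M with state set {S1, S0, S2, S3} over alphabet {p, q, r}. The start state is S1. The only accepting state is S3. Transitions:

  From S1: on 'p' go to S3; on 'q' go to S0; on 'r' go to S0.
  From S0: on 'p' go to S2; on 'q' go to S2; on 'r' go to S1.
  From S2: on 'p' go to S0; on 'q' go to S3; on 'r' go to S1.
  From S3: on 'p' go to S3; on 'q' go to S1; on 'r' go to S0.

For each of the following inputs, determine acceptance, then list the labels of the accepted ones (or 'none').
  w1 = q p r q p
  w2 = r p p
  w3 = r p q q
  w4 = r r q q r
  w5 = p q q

none

w1:
  start at S1
  read 'q': S1 → S0
  read 'p': S0 → S2
  read 'r': S2 → S1
  read 'q': S1 → S0
  read 'p': S0 → S2
  end S2, rejected
w2:
  start at S1
  read 'r': S1 → S0
  read 'p': S0 → S2
  read 'p': S2 → S0
  end S0, rejected
w3:
  start at S1
  read 'r': S1 → S0
  read 'p': S0 → S2
  read 'q': S2 → S3
  read 'q': S3 → S1
  end S1, rejected
w4:
  start at S1
  read 'r': S1 → S0
  read 'r': S0 → S1
  read 'q': S1 → S0
  read 'q': S0 → S2
  read 'r': S2 → S1
  end S1, rejected
w5:
  start at S1
  read 'p': S1 → S3
  read 'q': S3 → S1
  read 'q': S1 → S0
  end S0, rejected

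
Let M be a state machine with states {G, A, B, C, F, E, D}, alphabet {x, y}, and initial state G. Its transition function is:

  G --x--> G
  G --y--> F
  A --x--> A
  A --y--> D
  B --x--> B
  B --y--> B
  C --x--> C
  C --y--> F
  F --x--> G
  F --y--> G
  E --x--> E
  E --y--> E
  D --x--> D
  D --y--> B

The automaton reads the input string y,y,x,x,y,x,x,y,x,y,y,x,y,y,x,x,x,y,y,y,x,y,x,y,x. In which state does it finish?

G

start at G
read 'y': G → F
read 'y': F → G
read 'x': G → G
read 'x': G → G
read 'y': G → F
read 'x': F → G
read 'x': G → G
read 'y': G → F
read 'x': F → G
read 'y': G → F
read 'y': F → G
read 'x': G → G
read 'y': G → F
read 'y': F → G
read 'x': G → G
read 'x': G → G
read 'x': G → G
read 'y': G → F
read 'y': F → G
read 'y': G → F
read 'x': F → G
read 'y': G → F
read 'x': F → G
read 'y': G → F
read 'x': F → G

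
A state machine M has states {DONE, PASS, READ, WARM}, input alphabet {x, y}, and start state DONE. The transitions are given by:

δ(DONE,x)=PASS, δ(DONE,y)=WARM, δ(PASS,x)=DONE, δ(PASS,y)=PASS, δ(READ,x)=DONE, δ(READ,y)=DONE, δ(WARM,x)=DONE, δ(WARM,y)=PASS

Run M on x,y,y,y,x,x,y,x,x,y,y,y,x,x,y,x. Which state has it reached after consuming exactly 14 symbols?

PASS

start at DONE
read 'x': DONE → PASS
read 'y': PASS → PASS
read 'y': PASS → PASS
read 'y': PASS → PASS
read 'x': PASS → DONE
read 'x': DONE → PASS
read 'y': PASS → PASS
read 'x': PASS → DONE
read 'x': DONE → PASS
read 'y': PASS → PASS
read 'y': PASS → PASS
read 'y': PASS → PASS
read 'x': PASS → DONE
read 'x': DONE → PASS
After 14 symbols: PASS.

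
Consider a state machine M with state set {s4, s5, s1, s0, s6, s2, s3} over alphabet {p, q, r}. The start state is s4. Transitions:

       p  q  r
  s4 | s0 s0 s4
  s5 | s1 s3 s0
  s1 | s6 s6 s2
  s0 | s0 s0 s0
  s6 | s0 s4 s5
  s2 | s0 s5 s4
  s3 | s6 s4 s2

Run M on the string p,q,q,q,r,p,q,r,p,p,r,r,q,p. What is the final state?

Trace: s4 -p-> s0 -q-> s0 -q-> s0 -q-> s0 -r-> s0 -p-> s0 -q-> s0 -r-> s0 -p-> s0 -p-> s0 -r-> s0 -r-> s0 -q-> s0 -p-> s0

s0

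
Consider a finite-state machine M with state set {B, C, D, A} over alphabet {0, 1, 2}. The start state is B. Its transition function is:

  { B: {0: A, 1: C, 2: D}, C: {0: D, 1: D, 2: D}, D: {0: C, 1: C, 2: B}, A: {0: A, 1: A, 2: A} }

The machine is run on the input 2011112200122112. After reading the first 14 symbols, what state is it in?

A

B → D → C → D → C → D → C → D → B → A → A → A → A → A → A
After 14 symbols: A.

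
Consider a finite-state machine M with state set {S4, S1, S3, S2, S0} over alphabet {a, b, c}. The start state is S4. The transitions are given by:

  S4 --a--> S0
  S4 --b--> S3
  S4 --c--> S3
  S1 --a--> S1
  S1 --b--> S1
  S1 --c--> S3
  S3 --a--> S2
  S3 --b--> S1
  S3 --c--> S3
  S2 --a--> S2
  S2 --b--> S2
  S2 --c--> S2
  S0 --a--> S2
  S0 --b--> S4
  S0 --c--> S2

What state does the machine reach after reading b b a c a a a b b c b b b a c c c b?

S2

Trace: S4 -b-> S3 -b-> S1 -a-> S1 -c-> S3 -a-> S2 -a-> S2 -a-> S2 -b-> S2 -b-> S2 -c-> S2 -b-> S2 -b-> S2 -b-> S2 -a-> S2 -c-> S2 -c-> S2 -c-> S2 -b-> S2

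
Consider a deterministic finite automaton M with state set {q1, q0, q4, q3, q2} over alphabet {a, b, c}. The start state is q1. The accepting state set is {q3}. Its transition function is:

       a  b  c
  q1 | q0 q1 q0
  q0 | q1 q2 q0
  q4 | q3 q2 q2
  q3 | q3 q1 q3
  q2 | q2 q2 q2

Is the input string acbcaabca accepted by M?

No

q1 → q0 → q0 → q2 → q2 → q2 → q2 → q2 → q2 → q2
End state q2 is not accepting.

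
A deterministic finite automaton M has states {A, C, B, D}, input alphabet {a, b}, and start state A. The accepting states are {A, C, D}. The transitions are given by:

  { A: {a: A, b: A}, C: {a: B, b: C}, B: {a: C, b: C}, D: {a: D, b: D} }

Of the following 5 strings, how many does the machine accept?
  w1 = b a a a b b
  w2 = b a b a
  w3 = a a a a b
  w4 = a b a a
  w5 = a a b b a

5

w1: A → A → A → A → A → A → A  → end A, accepted
w2: A → A → A → A → A  → end A, accepted
w3: A → A → A → A → A → A  → end A, accepted
w4: A → A → A → A → A  → end A, accepted
w5: A → A → A → A → A → A  → end A, accepted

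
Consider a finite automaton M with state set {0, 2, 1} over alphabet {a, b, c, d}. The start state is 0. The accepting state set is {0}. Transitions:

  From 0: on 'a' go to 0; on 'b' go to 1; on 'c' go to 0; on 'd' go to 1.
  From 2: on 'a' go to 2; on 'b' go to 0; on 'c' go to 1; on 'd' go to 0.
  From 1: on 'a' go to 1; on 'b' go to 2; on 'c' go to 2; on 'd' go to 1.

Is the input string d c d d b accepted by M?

start at 0
read 'd': 0 → 1
read 'c': 1 → 2
read 'd': 2 → 0
read 'd': 0 → 1
read 'b': 1 → 2
End state 2 is not accepting.

No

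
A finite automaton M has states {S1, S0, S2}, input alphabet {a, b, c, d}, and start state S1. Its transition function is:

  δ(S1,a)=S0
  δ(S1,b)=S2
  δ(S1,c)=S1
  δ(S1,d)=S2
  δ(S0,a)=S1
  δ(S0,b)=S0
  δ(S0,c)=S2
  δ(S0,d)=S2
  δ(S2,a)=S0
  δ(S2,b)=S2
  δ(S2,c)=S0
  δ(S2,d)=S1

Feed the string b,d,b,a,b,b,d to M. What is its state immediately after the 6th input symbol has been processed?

S0

S1 → S2 → S1 → S2 → S0 → S0 → S0
After 6 symbols: S0.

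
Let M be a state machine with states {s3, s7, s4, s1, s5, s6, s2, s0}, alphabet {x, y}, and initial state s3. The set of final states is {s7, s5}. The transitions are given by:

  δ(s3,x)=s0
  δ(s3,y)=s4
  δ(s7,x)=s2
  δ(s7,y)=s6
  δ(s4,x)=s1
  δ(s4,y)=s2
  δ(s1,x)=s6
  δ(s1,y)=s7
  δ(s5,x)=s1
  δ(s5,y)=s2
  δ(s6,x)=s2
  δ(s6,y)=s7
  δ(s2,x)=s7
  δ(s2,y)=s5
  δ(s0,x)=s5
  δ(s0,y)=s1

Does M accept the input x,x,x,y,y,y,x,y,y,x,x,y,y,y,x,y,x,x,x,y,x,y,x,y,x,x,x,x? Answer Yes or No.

start at s3
read 'x': s3 → s0
read 'x': s0 → s5
read 'x': s5 → s1
read 'y': s1 → s7
read 'y': s7 → s6
read 'y': s6 → s7
read 'x': s7 → s2
read 'y': s2 → s5
read 'y': s5 → s2
read 'x': s2 → s7
read 'x': s7 → s2
read 'y': s2 → s5
read 'y': s5 → s2
read 'y': s2 → s5
read 'x': s5 → s1
read 'y': s1 → s7
read 'x': s7 → s2
read 'x': s2 → s7
read 'x': s7 → s2
read 'y': s2 → s5
read 'x': s5 → s1
read 'y': s1 → s7
read 'x': s7 → s2
read 'y': s2 → s5
read 'x': s5 → s1
read 'x': s1 → s6
read 'x': s6 → s2
read 'x': s2 → s7
End state s7 is accepting.

Yes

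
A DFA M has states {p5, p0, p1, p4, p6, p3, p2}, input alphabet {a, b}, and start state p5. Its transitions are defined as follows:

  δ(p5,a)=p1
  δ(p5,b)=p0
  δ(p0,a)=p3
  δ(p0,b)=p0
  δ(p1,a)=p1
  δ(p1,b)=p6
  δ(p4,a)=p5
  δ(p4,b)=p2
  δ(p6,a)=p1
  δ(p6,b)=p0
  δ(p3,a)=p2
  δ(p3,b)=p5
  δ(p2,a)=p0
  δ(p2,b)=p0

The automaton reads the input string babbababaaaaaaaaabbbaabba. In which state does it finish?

p3

Trace: p5 -b-> p0 -a-> p3 -b-> p5 -b-> p0 -a-> p3 -b-> p5 -a-> p1 -b-> p6 -a-> p1 -a-> p1 -a-> p1 -a-> p1 -a-> p1 -a-> p1 -a-> p1 -a-> p1 -a-> p1 -b-> p6 -b-> p0 -b-> p0 -a-> p3 -a-> p2 -b-> p0 -b-> p0 -a-> p3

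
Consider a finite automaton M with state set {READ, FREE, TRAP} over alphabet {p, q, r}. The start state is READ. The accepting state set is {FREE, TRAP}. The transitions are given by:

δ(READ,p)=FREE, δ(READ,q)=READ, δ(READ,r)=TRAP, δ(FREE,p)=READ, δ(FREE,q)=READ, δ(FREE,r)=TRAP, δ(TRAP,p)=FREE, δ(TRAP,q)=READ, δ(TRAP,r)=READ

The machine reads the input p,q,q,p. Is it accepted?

Yes

Trace: READ -p-> FREE -q-> READ -q-> READ -p-> FREE
End state FREE is accepting.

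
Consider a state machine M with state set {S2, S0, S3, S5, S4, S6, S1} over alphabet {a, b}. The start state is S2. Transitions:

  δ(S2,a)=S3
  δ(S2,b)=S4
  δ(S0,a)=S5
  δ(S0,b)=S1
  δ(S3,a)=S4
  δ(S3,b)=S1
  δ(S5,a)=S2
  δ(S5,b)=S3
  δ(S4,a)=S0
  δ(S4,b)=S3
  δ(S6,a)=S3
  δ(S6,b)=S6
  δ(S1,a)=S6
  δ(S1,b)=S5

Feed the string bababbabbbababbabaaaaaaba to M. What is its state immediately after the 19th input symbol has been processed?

S2 → S4 → S0 → S1 → S6 → S6 → S6 → S3 → S1 → S5 → S3 → S4 → S3 → S4 → S3 → S1 → S6 → S6 → S3 → S4
After 19 symbols: S4.

S4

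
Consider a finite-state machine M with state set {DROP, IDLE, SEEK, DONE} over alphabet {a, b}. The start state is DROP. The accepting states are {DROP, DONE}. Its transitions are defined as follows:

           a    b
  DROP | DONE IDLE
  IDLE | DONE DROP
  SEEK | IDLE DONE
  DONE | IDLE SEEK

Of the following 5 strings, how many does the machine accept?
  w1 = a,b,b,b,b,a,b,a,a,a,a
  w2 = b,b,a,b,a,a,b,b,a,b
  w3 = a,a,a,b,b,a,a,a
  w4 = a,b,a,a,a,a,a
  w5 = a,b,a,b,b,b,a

2

w1: DROP → DONE → SEEK → DONE → SEEK → DONE → IDLE → DROP → DONE → IDLE → DONE → IDLE  → end IDLE, rejected
w2: DROP → IDLE → DROP → DONE → SEEK → IDLE → DONE → SEEK → DONE → IDLE → DROP  → end DROP, accepted
w3: DROP → DONE → IDLE → DONE → SEEK → DONE → IDLE → DONE → IDLE  → end IDLE, rejected
w4: DROP → DONE → SEEK → IDLE → DONE → IDLE → DONE → IDLE  → end IDLE, rejected
w5: DROP → DONE → SEEK → IDLE → DROP → IDLE → DROP → DONE  → end DONE, accepted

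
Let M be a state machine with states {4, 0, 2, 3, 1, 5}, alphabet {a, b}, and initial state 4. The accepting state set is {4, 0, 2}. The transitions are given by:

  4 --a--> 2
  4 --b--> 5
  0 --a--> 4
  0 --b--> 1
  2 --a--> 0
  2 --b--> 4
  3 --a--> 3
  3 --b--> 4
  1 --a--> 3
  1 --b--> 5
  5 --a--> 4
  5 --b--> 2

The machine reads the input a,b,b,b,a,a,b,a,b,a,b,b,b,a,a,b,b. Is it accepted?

No

4 → 2 → 4 → 5 → 2 → 0 → 4 → 5 → 4 → 5 → 4 → 5 → 2 → 4 → 2 → 0 → 1 → 5
End state 5 is not accepting.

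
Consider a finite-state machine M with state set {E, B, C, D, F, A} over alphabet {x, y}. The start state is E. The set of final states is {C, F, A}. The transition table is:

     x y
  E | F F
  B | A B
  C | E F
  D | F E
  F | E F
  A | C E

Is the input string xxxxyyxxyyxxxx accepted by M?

Yes

start at E
read 'x': E → F
read 'x': F → E
read 'x': E → F
read 'x': F → E
read 'y': E → F
read 'y': F → F
read 'x': F → E
read 'x': E → F
read 'y': F → F
read 'y': F → F
read 'x': F → E
read 'x': E → F
read 'x': F → E
read 'x': E → F
End state F is accepting.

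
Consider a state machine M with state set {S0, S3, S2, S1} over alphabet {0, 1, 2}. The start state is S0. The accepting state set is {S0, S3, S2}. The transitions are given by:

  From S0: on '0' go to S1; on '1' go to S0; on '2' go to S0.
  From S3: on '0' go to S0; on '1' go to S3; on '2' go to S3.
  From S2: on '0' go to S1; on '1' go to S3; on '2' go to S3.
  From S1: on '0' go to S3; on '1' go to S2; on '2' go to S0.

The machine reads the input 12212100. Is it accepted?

S0 → S0 → S0 → S0 → S0 → S0 → S0 → S1 → S3
End state S3 is accepting.

Yes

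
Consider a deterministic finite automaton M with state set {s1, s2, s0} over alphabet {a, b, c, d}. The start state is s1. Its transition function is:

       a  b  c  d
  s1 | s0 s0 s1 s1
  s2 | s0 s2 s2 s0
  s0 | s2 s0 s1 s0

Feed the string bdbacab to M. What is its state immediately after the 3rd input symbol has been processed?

s0

Trace: s1 -b-> s0 -d-> s0 -b-> s0
After 3 symbols: s0.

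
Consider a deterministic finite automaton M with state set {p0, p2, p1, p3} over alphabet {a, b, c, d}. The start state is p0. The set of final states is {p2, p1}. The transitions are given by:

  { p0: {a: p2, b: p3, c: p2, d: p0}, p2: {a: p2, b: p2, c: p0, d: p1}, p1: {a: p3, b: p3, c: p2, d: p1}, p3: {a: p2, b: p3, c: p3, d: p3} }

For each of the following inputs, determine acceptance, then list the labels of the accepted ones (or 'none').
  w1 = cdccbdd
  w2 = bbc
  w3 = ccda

w1: p0 → p2 → p1 → p2 → p0 → p3 → p3 → p3  → end p3, rejected
w2: p0 → p3 → p3 → p3  → end p3, rejected
w3: p0 → p2 → p0 → p0 → p2  → end p2, accepted

w3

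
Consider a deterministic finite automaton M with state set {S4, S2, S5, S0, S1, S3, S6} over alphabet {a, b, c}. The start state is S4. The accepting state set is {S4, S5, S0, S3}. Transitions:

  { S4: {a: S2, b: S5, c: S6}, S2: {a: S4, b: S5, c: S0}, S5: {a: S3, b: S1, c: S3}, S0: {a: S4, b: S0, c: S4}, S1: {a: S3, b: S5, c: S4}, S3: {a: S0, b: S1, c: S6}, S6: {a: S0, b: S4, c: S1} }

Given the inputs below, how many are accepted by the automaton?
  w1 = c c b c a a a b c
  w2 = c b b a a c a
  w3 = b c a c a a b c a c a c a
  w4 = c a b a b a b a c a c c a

3

w1: Trace: S4 -c-> S6 -c-> S1 -b-> S5 -c-> S3 -a-> S0 -a-> S4 -a-> S2 -b-> S5 -c-> S3  → end S3, accepted
w2: Trace: S4 -c-> S6 -b-> S4 -b-> S5 -a-> S3 -a-> S0 -c-> S4 -a-> S2  → end S2, rejected
w3: Trace: S4 -b-> S5 -c-> S3 -a-> S0 -c-> S4 -a-> S2 -a-> S4 -b-> S5 -c-> S3 -a-> S0 -c-> S4 -a-> S2 -c-> S0 -a-> S4  → end S4, accepted
w4: Trace: S4 -c-> S6 -a-> S0 -b-> S0 -a-> S4 -b-> S5 -a-> S3 -b-> S1 -a-> S3 -c-> S6 -a-> S0 -c-> S4 -c-> S6 -a-> S0  → end S0, accepted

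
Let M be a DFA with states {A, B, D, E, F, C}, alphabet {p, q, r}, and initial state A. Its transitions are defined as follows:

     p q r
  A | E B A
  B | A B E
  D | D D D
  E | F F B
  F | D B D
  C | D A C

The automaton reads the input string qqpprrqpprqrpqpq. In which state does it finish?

A → B → B → A → E → B → E → F → D → D → D → D → D → D → D → D → D

D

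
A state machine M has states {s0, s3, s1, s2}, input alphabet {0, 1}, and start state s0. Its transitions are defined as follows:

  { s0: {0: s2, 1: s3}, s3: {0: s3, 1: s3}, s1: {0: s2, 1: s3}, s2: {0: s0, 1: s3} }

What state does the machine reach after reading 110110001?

start at s0
read '1': s0 → s3
read '1': s3 → s3
read '0': s3 → s3
read '1': s3 → s3
read '1': s3 → s3
read '0': s3 → s3
read '0': s3 → s3
read '0': s3 → s3
read '1': s3 → s3

s3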